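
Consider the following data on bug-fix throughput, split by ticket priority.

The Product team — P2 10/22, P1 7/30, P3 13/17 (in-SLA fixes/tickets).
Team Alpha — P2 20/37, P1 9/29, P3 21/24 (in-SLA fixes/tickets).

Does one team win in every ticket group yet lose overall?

P2: the Product team 10/22 = 45.5%, Team Alpha 20/37 = 54.1% → Team Alpha
P1: the Product team 7/30 = 23.3%, Team Alpha 9/29 = 31.0% → Team Alpha
P3: the Product team 13/17 = 76.5%, Team Alpha 21/24 = 87.5% → Team Alpha
Overall: the Product team 30/69 = 43.5%, Team Alpha 50/90 = 55.6% → Team Alpha
Team Alpha wins overall and in every ticket group — no reversal.

No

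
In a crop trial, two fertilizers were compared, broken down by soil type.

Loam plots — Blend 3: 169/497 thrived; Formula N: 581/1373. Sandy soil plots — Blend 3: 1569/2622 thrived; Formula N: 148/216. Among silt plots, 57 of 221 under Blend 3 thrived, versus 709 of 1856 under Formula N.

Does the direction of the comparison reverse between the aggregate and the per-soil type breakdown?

Yes

Loam: Blend 3 169/497 = 34.0%, Formula N 581/1373 = 42.3% → Formula N
Sandy soil: Blend 3 1569/2622 = 59.8%, Formula N 148/216 = 68.5% → Formula N
Silt: Blend 3 57/221 = 25.8%, Formula N 709/1856 = 38.2% → Formula N
Overall: Blend 3 1795/3340 = 53.7%, Formula N 1438/3445 = 41.7% → Blend 3
Formula N wins each soil group but Blend 3 wins overall — the comparison reverses. Formula N's plots skew toward silt, which has a lower base rate.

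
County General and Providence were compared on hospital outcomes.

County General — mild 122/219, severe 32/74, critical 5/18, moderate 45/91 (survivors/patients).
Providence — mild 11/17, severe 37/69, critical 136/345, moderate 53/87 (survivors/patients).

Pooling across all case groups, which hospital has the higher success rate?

Mild: County General 122/219 = 55.7%, Providence 11/17 = 64.7% → Providence
Severe: County General 32/74 = 43.2%, Providence 37/69 = 53.6% → Providence
Critical: County General 5/18 = 27.8%, Providence 136/345 = 39.4% → Providence
Moderate: County General 45/91 = 49.5%, Providence 53/87 = 60.9% → Providence
Overall: County General 204/402 = 50.7%, Providence 237/518 = 45.8% → County General
(Providence wins every case group but County General wins overall — Providence's patients skew toward the low-rate critical group.)

County General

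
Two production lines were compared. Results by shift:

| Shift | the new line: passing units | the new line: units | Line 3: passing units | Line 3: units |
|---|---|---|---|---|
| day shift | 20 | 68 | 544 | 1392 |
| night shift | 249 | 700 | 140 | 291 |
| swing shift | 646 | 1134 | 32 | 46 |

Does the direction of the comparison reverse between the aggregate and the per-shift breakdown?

Yes

Day shift: the new line 20/68 = 29.4%, Line 3 544/1392 = 39.1% → Line 3
Night shift: the new line 249/700 = 35.6%, Line 3 140/291 = 48.1% → Line 3
Swing shift: the new line 646/1134 = 57.0%, Line 3 32/46 = 69.6% → Line 3
Overall: the new line 915/1902 = 48.1%, Line 3 716/1729 = 41.4% → the new line
Line 3 wins each shift group but the new line wins overall — the comparison reverses. Line 3's units skew toward day shift, which has a lower base rate.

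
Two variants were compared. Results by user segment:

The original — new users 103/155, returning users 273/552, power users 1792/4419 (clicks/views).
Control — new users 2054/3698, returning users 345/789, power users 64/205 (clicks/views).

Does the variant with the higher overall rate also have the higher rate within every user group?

New users: the original 103/155 = 66.5%, Control 2054/3698 = 55.5% → the original
Returning users: the original 273/552 = 49.5%, Control 345/789 = 43.7% → the original
Power users: the original 1792/4419 = 40.6%, Control 64/205 = 31.2% → the original
Overall: the original 2168/5126 = 42.3%, Control 2463/4692 = 52.5% → Control
The original wins each user group but Control wins overall — the comparison reverses. The original's views skew toward power users, which has a lower base rate.

No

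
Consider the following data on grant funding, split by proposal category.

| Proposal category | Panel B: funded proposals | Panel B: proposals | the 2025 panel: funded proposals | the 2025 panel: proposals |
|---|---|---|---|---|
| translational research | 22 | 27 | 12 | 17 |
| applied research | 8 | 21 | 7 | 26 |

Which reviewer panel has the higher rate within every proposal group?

Translational research: Panel B 22/27 = 81.5%, the 2025 panel 12/17 = 70.6% → Panel B
Applied research: Panel B 8/21 = 38.1%, the 2025 panel 7/26 = 26.9% → Panel B
Panel B has the higher rate in both groups.

Panel B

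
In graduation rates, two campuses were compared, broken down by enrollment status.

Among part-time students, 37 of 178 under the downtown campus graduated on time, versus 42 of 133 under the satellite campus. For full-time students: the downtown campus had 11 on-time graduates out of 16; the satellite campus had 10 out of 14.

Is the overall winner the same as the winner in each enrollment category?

Part-time: the downtown campus 37/178 = 20.8%, the satellite campus 42/133 = 31.6% → the satellite campus
Full-time: the downtown campus 11/16 = 68.8%, the satellite campus 10/14 = 71.4% → the satellite campus
Overall: the downtown campus 48/194 = 24.7%, the satellite campus 52/147 = 35.4% → the satellite campus
The satellite campus wins overall and in every enrollment group — no reversal.

Yes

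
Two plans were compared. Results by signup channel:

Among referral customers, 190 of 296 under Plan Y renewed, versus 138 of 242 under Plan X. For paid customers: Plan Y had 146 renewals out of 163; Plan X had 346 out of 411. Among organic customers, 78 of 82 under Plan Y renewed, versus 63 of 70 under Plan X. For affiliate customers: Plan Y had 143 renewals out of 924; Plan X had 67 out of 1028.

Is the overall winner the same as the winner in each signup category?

Yes

Referral: Plan Y 190/296 = 64.2%, Plan X 138/242 = 57.0% → Plan Y
Paid: Plan Y 146/163 = 89.6%, Plan X 346/411 = 84.2% → Plan Y
Organic: Plan Y 78/82 = 95.1%, Plan X 63/70 = 90.0% → Plan Y
Affiliate: Plan Y 143/924 = 15.5%, Plan X 67/1028 = 6.5% → Plan Y
Overall: Plan Y 557/1465 = 38.0%, Plan X 614/1751 = 35.1% → Plan Y
Plan Y wins overall and in every signup group — no reversal.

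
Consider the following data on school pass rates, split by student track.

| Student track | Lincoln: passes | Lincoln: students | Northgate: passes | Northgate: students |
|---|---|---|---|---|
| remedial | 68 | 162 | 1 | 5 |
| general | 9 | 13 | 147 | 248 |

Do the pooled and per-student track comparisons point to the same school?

No

Remedial: Lincoln 68/162 = 42.0%, Northgate 1/5 = 20.0% → Lincoln
General: Lincoln 9/13 = 69.2%, Northgate 147/248 = 59.3% → Lincoln
Overall: Lincoln 77/175 = 44.0%, Northgate 148/253 = 58.5% → Northgate
Lincoln wins each student group but Northgate wins overall — the comparison reverses. Lincoln's students skew toward remedial, which has a lower base rate.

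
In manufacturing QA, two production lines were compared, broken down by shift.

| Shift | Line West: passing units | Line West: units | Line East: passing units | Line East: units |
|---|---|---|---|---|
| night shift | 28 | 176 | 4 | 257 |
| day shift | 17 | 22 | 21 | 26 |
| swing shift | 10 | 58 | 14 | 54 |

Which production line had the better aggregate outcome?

Line West

Night shift: Line West 28/176 = 15.9%, Line East 4/257 = 1.6% → Line West
Day shift: Line West 17/22 = 77.3%, Line East 21/26 = 80.8% → Line East
Swing shift: Line West 10/58 = 17.2%, Line East 14/54 = 25.9% → Line East
Overall: Line West 55/256 = 21.5%, Line East 39/337 = 11.6% → Line West
(Neither sweeps every shift group, but Line West has the higher pooled rate.)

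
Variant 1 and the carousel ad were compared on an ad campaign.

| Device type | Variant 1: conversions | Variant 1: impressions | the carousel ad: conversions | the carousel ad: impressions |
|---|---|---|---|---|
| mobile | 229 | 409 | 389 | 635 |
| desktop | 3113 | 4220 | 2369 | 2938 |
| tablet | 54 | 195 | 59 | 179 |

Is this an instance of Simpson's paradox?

Mobile: Variant 1 229/409 = 56.0%, the carousel ad 389/635 = 61.3% → the carousel ad
Desktop: Variant 1 3113/4220 = 73.8%, the carousel ad 2369/2938 = 80.6% → the carousel ad
Tablet: Variant 1 54/195 = 27.7%, the carousel ad 59/179 = 33.0% → the carousel ad
Overall: Variant 1 3396/4824 = 70.4%, the carousel ad 2817/3752 = 75.1% → the carousel ad
The carousel ad wins overall and in every device group — no reversal.

No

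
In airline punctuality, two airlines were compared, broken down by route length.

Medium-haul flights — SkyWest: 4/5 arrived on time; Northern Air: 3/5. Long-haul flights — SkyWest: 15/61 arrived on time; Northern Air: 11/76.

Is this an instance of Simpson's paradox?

No

Medium-haul: SkyWest 4/5 = 80.0%, Northern Air 3/5 = 60.0% → SkyWest
Long-haul: SkyWest 15/61 = 24.6%, Northern Air 11/76 = 14.5% → SkyWest
Overall: SkyWest 19/66 = 28.8%, Northern Air 14/81 = 17.3% → SkyWest
SkyWest wins overall and in every route group — no reversal.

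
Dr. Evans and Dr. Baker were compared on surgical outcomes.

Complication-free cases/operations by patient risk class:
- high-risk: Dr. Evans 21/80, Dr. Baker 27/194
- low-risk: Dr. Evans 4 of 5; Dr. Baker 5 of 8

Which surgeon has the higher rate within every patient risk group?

High-risk: Dr. Evans 21/80 = 26.2%, Dr. Baker 27/194 = 13.9% → Dr. Evans
Low-risk: Dr. Evans 4/5 = 80.0%, Dr. Baker 5/8 = 62.5% → Dr. Evans
Dr. Evans has the higher rate in both groups.

Dr. Evans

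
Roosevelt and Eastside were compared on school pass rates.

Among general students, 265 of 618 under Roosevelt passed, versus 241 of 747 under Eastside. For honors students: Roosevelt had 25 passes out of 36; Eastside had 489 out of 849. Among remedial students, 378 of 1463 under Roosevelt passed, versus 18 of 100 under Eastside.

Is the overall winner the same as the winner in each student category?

No

General: Roosevelt 265/618 = 42.9%, Eastside 241/747 = 32.3% → Roosevelt
Honors: Roosevelt 25/36 = 69.4%, Eastside 489/849 = 57.6% → Roosevelt
Remedial: Roosevelt 378/1463 = 25.8%, Eastside 18/100 = 18.0% → Roosevelt
Overall: Roosevelt 668/2117 = 31.6%, Eastside 748/1696 = 44.1% → Eastside
Roosevelt wins each student group but Eastside wins overall — the comparison reverses. Roosevelt's students skew toward remedial, which has a lower base rate.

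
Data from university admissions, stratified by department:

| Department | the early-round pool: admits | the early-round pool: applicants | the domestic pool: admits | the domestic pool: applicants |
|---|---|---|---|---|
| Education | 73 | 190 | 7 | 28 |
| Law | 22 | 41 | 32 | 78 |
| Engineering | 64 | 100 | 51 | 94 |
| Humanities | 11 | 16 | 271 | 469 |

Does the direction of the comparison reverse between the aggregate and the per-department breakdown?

Yes

Education: the early-round pool 73/190 = 38.4%, the domestic pool 7/28 = 25.0% → the early-round pool
Law: the early-round pool 22/41 = 53.7%, the domestic pool 32/78 = 41.0% → the early-round pool
Engineering: the early-round pool 64/100 = 64.0%, the domestic pool 51/94 = 54.3% → the early-round pool
Humanities: the early-round pool 11/16 = 68.8%, the domestic pool 271/469 = 57.8% → the early-round pool
Overall: the early-round pool 170/347 = 49.0%, the domestic pool 361/669 = 54.0% → the domestic pool
The early-round pool wins each department group but the domestic pool wins overall — the comparison reverses. The early-round pool's applicants skew toward Education, which has a lower base rate.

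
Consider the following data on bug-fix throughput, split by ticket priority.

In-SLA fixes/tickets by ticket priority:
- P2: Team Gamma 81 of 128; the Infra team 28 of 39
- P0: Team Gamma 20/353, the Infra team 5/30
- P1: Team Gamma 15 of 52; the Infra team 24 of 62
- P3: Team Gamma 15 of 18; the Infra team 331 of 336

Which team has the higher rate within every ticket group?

the Infra team

P2: Team Gamma 81/128 = 63.3%, the Infra team 28/39 = 71.8% → the Infra team
P0: Team Gamma 20/353 = 5.7%, the Infra team 5/30 = 16.7% → the Infra team
P1: Team Gamma 15/52 = 28.8%, the Infra team 24/62 = 38.7% → the Infra team
P3: Team Gamma 15/18 = 83.3%, the Infra team 331/336 = 98.5% → the Infra team
The Infra team has the higher rate in all 4 groups.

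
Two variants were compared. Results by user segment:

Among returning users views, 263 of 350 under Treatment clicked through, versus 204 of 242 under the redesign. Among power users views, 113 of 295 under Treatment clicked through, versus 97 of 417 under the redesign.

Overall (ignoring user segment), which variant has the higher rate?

Returning users: Treatment 263/350 = 75.1%, the redesign 204/242 = 84.3% → the redesign
Power users: Treatment 113/295 = 38.3%, the redesign 97/417 = 23.3% → Treatment
Overall: Treatment 376/645 = 58.3%, the redesign 301/659 = 45.7% → Treatment
(Neither sweeps every user group, but Treatment has the higher pooled rate.)

Treatment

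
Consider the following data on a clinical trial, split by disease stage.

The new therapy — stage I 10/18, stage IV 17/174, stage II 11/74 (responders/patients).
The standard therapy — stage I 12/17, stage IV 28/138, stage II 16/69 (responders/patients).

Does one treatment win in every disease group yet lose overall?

Stage I: the new therapy 10/18 = 55.6%, the standard therapy 12/17 = 70.6% → the standard therapy
Stage IV: the new therapy 17/174 = 9.8%, the standard therapy 28/138 = 20.3% → the standard therapy
Stage II: the new therapy 11/74 = 14.9%, the standard therapy 16/69 = 23.2% → the standard therapy
Overall: the new therapy 38/266 = 14.3%, the standard therapy 56/224 = 25.0% → the standard therapy
The standard therapy wins overall and in every disease group — no reversal.

No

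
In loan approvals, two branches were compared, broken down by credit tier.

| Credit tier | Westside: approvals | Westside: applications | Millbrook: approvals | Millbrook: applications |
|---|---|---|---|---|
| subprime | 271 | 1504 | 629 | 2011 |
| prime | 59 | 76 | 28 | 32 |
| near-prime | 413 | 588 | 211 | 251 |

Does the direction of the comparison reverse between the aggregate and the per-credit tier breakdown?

No

Subprime: Westside 271/1504 = 18.0%, Millbrook 629/2011 = 31.3% → Millbrook
Prime: Westside 59/76 = 77.6%, Millbrook 28/32 = 87.5% → Millbrook
Near-prime: Westside 413/588 = 70.2%, Millbrook 211/251 = 84.1% → Millbrook
Overall: Westside 743/2168 = 34.3%, Millbrook 868/2294 = 37.8% → Millbrook
Millbrook wins overall and in every credit group — no reversal.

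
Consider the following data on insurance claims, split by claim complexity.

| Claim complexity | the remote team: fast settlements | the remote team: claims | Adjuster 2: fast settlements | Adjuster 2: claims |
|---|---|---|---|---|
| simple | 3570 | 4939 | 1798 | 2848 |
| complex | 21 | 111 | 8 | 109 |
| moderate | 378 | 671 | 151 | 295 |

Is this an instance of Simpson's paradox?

Simple: the remote team 3570/4939 = 72.3%, Adjuster 2 1798/2848 = 63.1% → the remote team
Complex: the remote team 21/111 = 18.9%, Adjuster 2 8/109 = 7.3% → the remote team
Moderate: the remote team 378/671 = 56.3%, Adjuster 2 151/295 = 51.2% → the remote team
Overall: the remote team 3969/5721 = 69.4%, Adjuster 2 1957/3252 = 60.2% → the remote team
The remote team wins overall and in every claim group — no reversal.

No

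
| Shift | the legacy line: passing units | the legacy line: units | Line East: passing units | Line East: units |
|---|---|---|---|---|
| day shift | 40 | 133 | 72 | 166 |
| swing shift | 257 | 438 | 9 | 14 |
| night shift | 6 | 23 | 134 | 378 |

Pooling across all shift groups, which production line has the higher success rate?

Day shift: the legacy line 40/133 = 30.1%, Line East 72/166 = 43.4% → Line East
Swing shift: the legacy line 257/438 = 58.7%, Line East 9/14 = 64.3% → Line East
Night shift: the legacy line 6/23 = 26.1%, Line East 134/378 = 35.4% → Line East
Overall: the legacy line 303/594 = 51.0%, Line East 215/558 = 38.5% → the legacy line
(Line East wins every shift group but the legacy line wins overall — Line East's units skew toward the low-rate night shift group.)

the legacy line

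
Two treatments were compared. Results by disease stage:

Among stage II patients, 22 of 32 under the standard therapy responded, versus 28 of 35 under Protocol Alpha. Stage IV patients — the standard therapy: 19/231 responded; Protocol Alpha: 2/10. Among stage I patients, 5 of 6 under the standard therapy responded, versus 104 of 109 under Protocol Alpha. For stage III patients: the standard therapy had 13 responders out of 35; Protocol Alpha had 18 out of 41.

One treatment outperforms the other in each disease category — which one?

Stage II: the standard therapy 22/32 = 68.8%, Protocol Alpha 28/35 = 80.0% → Protocol Alpha
Stage IV: the standard therapy 19/231 = 8.2%, Protocol Alpha 2/10 = 20.0% → Protocol Alpha
Stage I: the standard therapy 5/6 = 83.3%, Protocol Alpha 104/109 = 95.4% → Protocol Alpha
Stage III: the standard therapy 13/35 = 37.1%, Protocol Alpha 18/41 = 43.9% → Protocol Alpha
Protocol Alpha has the higher rate in all 4 groups.

Protocol Alpha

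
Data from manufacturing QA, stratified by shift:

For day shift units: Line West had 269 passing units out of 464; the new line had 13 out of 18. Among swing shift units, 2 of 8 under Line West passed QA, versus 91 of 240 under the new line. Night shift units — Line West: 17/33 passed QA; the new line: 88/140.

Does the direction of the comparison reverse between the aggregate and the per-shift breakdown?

Yes

Day shift: Line West 269/464 = 58.0%, the new line 13/18 = 72.2% → the new line
Swing shift: Line West 2/8 = 25.0%, the new line 91/240 = 37.9% → the new line
Night shift: Line West 17/33 = 51.5%, the new line 88/140 = 62.9% → the new line
Overall: Line West 288/505 = 57.0%, the new line 192/398 = 48.2% → Line West
The new line wins each shift group but Line West wins overall — the comparison reverses. The new line's units skew toward swing shift, which has a lower base rate.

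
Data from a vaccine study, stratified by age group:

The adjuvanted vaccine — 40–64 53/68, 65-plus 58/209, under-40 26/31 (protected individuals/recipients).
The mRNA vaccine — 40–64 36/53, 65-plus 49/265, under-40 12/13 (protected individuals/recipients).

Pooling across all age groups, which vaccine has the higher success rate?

40–64: the adjuvanted vaccine 53/68 = 77.9%, the mRNA vaccine 36/53 = 67.9% → the adjuvanted vaccine
65-plus: the adjuvanted vaccine 58/209 = 27.8%, the mRNA vaccine 49/265 = 18.5% → the adjuvanted vaccine
Under-40: the adjuvanted vaccine 26/31 = 83.9%, the mRNA vaccine 12/13 = 92.3% → the mRNA vaccine
Overall: the adjuvanted vaccine 137/308 = 44.5%, the mRNA vaccine 97/331 = 29.3% → the adjuvanted vaccine
(Neither sweeps every age group, but the adjuvanted vaccine has the higher pooled rate.)

the adjuvanted vaccine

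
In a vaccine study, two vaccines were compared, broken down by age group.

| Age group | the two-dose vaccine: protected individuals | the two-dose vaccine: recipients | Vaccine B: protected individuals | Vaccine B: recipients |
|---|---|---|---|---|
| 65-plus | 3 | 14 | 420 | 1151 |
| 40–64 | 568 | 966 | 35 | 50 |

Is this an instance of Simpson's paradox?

Yes

65-plus: the two-dose vaccine 3/14 = 21.4%, Vaccine B 420/1151 = 36.5% → Vaccine B
40–64: the two-dose vaccine 568/966 = 58.8%, Vaccine B 35/50 = 70.0% → Vaccine B
Overall: the two-dose vaccine 571/980 = 58.3%, Vaccine B 455/1201 = 37.9% → the two-dose vaccine
Vaccine B wins each age group but the two-dose vaccine wins overall — the comparison reverses. Vaccine B's recipients skew toward 65-plus, which has a lower base rate.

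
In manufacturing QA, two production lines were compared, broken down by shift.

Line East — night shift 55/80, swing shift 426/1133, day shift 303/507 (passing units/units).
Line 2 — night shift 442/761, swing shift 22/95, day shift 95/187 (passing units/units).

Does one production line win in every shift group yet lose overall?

Night shift: Line East 55/80 = 68.8%, Line 2 442/761 = 58.1% → Line East
Swing shift: Line East 426/1133 = 37.6%, Line 2 22/95 = 23.2% → Line East
Day shift: Line East 303/507 = 59.8%, Line 2 95/187 = 50.8% → Line East
Overall: Line East 784/1720 = 45.6%, Line 2 559/1043 = 53.6% → Line 2
Line East wins each shift group but Line 2 wins overall — the comparison reverses. Line East's units skew toward swing shift, which has a lower base rate.

Yes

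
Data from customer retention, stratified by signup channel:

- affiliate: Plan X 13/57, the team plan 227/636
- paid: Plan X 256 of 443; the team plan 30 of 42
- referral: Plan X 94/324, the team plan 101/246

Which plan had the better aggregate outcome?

Plan X

Affiliate: Plan X 13/57 = 22.8%, the team plan 227/636 = 35.7% → the team plan
Paid: Plan X 256/443 = 57.8%, the team plan 30/42 = 71.4% → the team plan
Referral: Plan X 94/324 = 29.0%, the team plan 101/246 = 41.1% → the team plan
Overall: Plan X 363/824 = 44.1%, the team plan 358/924 = 38.7% → Plan X
(The team plan wins every signup group but Plan X wins overall — the team plan's customers skew toward the low-rate affiliate group.)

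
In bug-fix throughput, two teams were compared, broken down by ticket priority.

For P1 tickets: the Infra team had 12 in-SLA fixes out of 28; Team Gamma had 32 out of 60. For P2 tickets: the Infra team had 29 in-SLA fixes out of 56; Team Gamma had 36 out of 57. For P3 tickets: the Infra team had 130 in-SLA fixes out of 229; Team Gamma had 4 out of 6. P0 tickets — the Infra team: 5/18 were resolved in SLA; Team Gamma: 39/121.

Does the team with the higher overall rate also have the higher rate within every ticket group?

No

P1: the Infra team 12/28 = 42.9%, Team Gamma 32/60 = 53.3% → Team Gamma
P2: the Infra team 29/56 = 51.8%, Team Gamma 36/57 = 63.2% → Team Gamma
P3: the Infra team 130/229 = 56.8%, Team Gamma 4/6 = 66.7% → Team Gamma
P0: the Infra team 5/18 = 27.8%, Team Gamma 39/121 = 32.2% → Team Gamma
Overall: the Infra team 176/331 = 53.2%, Team Gamma 111/244 = 45.5% → the Infra team
Team Gamma wins each ticket group but the Infra team wins overall — the comparison reverses. Team Gamma's tickets skew toward P0, which has a lower base rate.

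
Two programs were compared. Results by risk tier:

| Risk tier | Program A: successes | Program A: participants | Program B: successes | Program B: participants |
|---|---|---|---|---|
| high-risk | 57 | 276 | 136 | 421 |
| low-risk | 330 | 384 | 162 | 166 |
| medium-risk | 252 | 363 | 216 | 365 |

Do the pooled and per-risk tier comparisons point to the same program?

High-risk: Program A 57/276 = 20.7%, Program B 136/421 = 32.3% → Program B
Low-risk: Program A 330/384 = 85.9%, Program B 162/166 = 97.6% → Program B
Medium-risk: Program A 252/363 = 69.4%, Program B 216/365 = 59.2% → Program A
Overall: Program A 639/1023 = 62.5%, Program B 514/952 = 54.0% → Program A
Neither sweeps: Program A wins 1 of 3 groups, Program B wins 2. Program A wins overall but not every group — no Simpson reversal.

No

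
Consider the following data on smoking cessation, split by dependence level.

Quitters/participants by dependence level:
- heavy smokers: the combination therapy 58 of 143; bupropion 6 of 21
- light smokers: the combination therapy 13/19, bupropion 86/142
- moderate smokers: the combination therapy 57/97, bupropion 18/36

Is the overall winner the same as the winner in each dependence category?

No

Heavy smokers: the combination therapy 58/143 = 40.6%, bupropion 6/21 = 28.6% → the combination therapy
Light smokers: the combination therapy 13/19 = 68.4%, bupropion 86/142 = 60.6% → the combination therapy
Moderate smokers: the combination therapy 57/97 = 58.8%, bupropion 18/36 = 50.0% → the combination therapy
Overall: the combination therapy 128/259 = 49.4%, bupropion 110/199 = 55.3% → bupropion
The combination therapy wins each dependence group but bupropion wins overall — the comparison reverses. The combination therapy's participants skew toward heavy smokers, which has a lower base rate.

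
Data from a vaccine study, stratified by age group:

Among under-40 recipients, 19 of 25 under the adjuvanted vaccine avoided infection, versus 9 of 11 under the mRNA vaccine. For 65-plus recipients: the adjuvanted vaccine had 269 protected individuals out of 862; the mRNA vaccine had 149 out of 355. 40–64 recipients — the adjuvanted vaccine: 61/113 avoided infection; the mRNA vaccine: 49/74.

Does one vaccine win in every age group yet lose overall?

Under-40: the adjuvanted vaccine 19/25 = 76.0%, the mRNA vaccine 9/11 = 81.8% → the mRNA vaccine
65-plus: the adjuvanted vaccine 269/862 = 31.2%, the mRNA vaccine 149/355 = 42.0% → the mRNA vaccine
40–64: the adjuvanted vaccine 61/113 = 54.0%, the mRNA vaccine 49/74 = 66.2% → the mRNA vaccine
Overall: the adjuvanted vaccine 349/1000 = 34.9%, the mRNA vaccine 207/440 = 47.0% → the mRNA vaccine
The mRNA vaccine wins overall and in every age group — no reversal.

No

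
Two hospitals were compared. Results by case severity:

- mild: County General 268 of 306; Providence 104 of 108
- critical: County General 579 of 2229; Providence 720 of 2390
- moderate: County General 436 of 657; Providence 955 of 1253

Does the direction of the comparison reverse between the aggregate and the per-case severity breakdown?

No

Mild: County General 268/306 = 87.6%, Providence 104/108 = 96.3% → Providence
Critical: County General 579/2229 = 26.0%, Providence 720/2390 = 30.1% → Providence
Moderate: County General 436/657 = 66.4%, Providence 955/1253 = 76.2% → Providence
Overall: County General 1283/3192 = 40.2%, Providence 1779/3751 = 47.4% → Providence
Providence wins overall and in every case group — no reversal.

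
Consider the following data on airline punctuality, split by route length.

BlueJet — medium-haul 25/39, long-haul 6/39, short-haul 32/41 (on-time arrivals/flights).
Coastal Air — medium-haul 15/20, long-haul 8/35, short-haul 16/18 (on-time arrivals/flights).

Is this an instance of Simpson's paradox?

Medium-haul: BlueJet 25/39 = 64.1%, Coastal Air 15/20 = 75.0% → Coastal Air
Long-haul: BlueJet 6/39 = 15.4%, Coastal Air 8/35 = 22.9% → Coastal Air
Short-haul: BlueJet 32/41 = 78.0%, Coastal Air 16/18 = 88.9% → Coastal Air
Overall: BlueJet 63/119 = 52.9%, Coastal Air 39/73 = 53.4% → Coastal Air
Coastal Air wins overall and in every route group — no reversal.

No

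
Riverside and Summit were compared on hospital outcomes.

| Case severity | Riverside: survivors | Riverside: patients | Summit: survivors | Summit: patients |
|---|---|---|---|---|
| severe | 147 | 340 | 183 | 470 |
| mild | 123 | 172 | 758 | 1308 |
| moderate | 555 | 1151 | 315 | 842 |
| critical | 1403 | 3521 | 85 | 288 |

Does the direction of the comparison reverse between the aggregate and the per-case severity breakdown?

Severe: Riverside 147/340 = 43.2%, Summit 183/470 = 38.9% → Riverside
Mild: Riverside 123/172 = 71.5%, Summit 758/1308 = 58.0% → Riverside
Moderate: Riverside 555/1151 = 48.2%, Summit 315/842 = 37.4% → Riverside
Critical: Riverside 1403/3521 = 39.8%, Summit 85/288 = 29.5% → Riverside
Overall: Riverside 2228/5184 = 43.0%, Summit 1341/2908 = 46.1% → Summit
Riverside wins each case group but Summit wins overall — the comparison reverses. Riverside's patients skew toward critical, which has a lower base rate.

Yes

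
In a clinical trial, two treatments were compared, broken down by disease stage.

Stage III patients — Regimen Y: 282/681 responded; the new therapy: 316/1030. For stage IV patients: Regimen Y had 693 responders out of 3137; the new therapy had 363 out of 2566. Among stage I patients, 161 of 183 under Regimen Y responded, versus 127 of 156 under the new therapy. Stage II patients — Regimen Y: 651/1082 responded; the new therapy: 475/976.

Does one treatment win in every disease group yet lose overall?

Stage III: Regimen Y 282/681 = 41.4%, the new therapy 316/1030 = 30.7% → Regimen Y
Stage IV: Regimen Y 693/3137 = 22.1%, the new therapy 363/2566 = 14.1% → Regimen Y
Stage I: Regimen Y 161/183 = 88.0%, the new therapy 127/156 = 81.4% → Regimen Y
Stage II: Regimen Y 651/1082 = 60.2%, the new therapy 475/976 = 48.7% → Regimen Y
Overall: Regimen Y 1787/5083 = 35.2%, the new therapy 1281/4728 = 27.1% → Regimen Y
Regimen Y wins overall and in every disease group — no reversal.

No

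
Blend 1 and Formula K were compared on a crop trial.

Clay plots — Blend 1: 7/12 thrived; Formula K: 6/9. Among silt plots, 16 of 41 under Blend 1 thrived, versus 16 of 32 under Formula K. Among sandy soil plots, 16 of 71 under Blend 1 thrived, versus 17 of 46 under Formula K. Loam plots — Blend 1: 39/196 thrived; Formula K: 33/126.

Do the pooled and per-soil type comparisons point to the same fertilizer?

Yes

Clay: Blend 1 7/12 = 58.3%, Formula K 6/9 = 66.7% → Formula K
Silt: Blend 1 16/41 = 39.0%, Formula K 16/32 = 50.0% → Formula K
Sandy soil: Blend 1 16/71 = 22.5%, Formula K 17/46 = 37.0% → Formula K
Loam: Blend 1 39/196 = 19.9%, Formula K 33/126 = 26.2% → Formula K
Overall: Blend 1 78/320 = 24.4%, Formula K 72/213 = 33.8% → Formula K
Formula K wins overall and in every soil group — no reversal.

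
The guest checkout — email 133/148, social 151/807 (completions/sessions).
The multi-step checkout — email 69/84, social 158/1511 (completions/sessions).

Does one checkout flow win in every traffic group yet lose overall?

Email: the guest checkout 133/148 = 89.9%, the multi-step checkout 69/84 = 82.1% → the guest checkout
Social: the guest checkout 151/807 = 18.7%, the multi-step checkout 158/1511 = 10.5% → the guest checkout
Overall: the guest checkout 284/955 = 29.7%, the multi-step checkout 227/1595 = 14.2% → the guest checkout
The guest checkout wins overall and in every traffic group — no reversal.

No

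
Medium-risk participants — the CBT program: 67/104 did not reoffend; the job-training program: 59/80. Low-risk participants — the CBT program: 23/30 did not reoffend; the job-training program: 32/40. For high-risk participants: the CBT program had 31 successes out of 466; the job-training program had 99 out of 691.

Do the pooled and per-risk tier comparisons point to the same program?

Yes

Medium-risk: the CBT program 67/104 = 64.4%, the job-training program 59/80 = 73.8% → the job-training program
Low-risk: the CBT program 23/30 = 76.7%, the job-training program 32/40 = 80.0% → the job-training program
High-risk: the CBT program 31/466 = 6.7%, the job-training program 99/691 = 14.3% → the job-training program
Overall: the CBT program 121/600 = 20.2%, the job-training program 190/811 = 23.4% → the job-training program
The job-training program wins overall and in every risk group — no reversal.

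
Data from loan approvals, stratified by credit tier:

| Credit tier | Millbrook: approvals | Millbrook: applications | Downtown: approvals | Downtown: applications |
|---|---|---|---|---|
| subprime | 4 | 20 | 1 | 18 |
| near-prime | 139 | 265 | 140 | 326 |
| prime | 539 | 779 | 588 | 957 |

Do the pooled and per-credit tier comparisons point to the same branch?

Yes

Subprime: Millbrook 4/20 = 20.0%, Downtown 1/18 = 5.6% → Millbrook
Near-prime: Millbrook 139/265 = 52.5%, Downtown 140/326 = 42.9% → Millbrook
Prime: Millbrook 539/779 = 69.2%, Downtown 588/957 = 61.4% → Millbrook
Overall: Millbrook 682/1064 = 64.1%, Downtown 729/1301 = 56.0% → Millbrook
Millbrook wins overall and in every credit group — no reversal.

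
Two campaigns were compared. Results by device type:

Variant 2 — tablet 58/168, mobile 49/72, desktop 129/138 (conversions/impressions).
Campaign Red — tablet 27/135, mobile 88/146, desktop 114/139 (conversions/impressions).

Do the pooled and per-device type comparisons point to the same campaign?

Yes

Tablet: Variant 2 58/168 = 34.5%, Campaign Red 27/135 = 20.0% → Variant 2
Mobile: Variant 2 49/72 = 68.1%, Campaign Red 88/146 = 60.3% → Variant 2
Desktop: Variant 2 129/138 = 93.5%, Campaign Red 114/139 = 82.0% → Variant 2
Overall: Variant 2 236/378 = 62.4%, Campaign Red 229/420 = 54.5% → Variant 2
Variant 2 wins overall and in every device group — no reversal.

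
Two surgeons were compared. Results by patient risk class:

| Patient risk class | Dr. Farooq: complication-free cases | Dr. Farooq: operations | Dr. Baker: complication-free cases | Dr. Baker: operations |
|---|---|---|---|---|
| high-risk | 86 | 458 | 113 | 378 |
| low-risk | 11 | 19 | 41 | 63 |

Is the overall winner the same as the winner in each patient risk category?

High-risk: Dr. Farooq 86/458 = 18.8%, Dr. Baker 113/378 = 29.9% → Dr. Baker
Low-risk: Dr. Farooq 11/19 = 57.9%, Dr. Baker 41/63 = 65.1% → Dr. Baker
Overall: Dr. Farooq 97/477 = 20.3%, Dr. Baker 154/441 = 34.9% → Dr. Baker
Dr. Baker wins overall and in every patient risk group — no reversal.

Yes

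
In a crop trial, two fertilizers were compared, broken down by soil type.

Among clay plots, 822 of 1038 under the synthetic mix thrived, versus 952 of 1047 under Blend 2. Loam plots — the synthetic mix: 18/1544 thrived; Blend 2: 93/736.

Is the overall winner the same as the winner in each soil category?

Yes

Clay: the synthetic mix 822/1038 = 79.2%, Blend 2 952/1047 = 90.9% → Blend 2
Loam: the synthetic mix 18/1544 = 1.2%, Blend 2 93/736 = 12.6% → Blend 2
Overall: the synthetic mix 840/2582 = 32.5%, Blend 2 1045/1783 = 58.6% → Blend 2
Blend 2 wins overall and in every soil group — no reversal.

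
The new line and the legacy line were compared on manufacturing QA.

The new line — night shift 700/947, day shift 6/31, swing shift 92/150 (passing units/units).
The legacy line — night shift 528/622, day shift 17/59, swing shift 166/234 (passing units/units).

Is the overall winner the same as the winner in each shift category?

Yes

Night shift: the new line 700/947 = 73.9%, the legacy line 528/622 = 84.9% → the legacy line
Day shift: the new line 6/31 = 19.4%, the legacy line 17/59 = 28.8% → the legacy line
Swing shift: the new line 92/150 = 61.3%, the legacy line 166/234 = 70.9% → the legacy line
Overall: the new line 798/1128 = 70.7%, the legacy line 711/915 = 77.7% → the legacy line
The legacy line wins overall and in every shift group — no reversal.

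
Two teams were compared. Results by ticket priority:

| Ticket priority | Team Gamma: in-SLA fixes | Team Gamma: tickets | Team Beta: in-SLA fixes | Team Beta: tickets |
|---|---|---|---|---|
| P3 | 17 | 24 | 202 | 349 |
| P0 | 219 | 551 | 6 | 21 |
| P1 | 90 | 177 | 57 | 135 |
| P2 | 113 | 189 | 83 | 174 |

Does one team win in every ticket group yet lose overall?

P3: Team Gamma 17/24 = 70.8%, Team Beta 202/349 = 57.9% → Team Gamma
P0: Team Gamma 219/551 = 39.7%, Team Beta 6/21 = 28.6% → Team Gamma
P1: Team Gamma 90/177 = 50.8%, Team Beta 57/135 = 42.2% → Team Gamma
P2: Team Gamma 113/189 = 59.8%, Team Beta 83/174 = 47.7% → Team Gamma
Overall: Team Gamma 439/941 = 46.7%, Team Beta 348/679 = 51.3% → Team Beta
Team Gamma wins each ticket group but Team Beta wins overall — the comparison reverses. Team Gamma's tickets skew toward P0, which has a lower base rate.

Yes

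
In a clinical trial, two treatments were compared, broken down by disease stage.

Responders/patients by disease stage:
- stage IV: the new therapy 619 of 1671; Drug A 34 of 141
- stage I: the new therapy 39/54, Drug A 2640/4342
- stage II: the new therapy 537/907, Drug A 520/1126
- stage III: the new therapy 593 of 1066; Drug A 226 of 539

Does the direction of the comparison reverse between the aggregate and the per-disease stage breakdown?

Stage IV: the new therapy 619/1671 = 37.0%, Drug A 34/141 = 24.1% → the new therapy
Stage I: the new therapy 39/54 = 72.2%, Drug A 2640/4342 = 60.8% → the new therapy
Stage II: the new therapy 537/907 = 59.2%, Drug A 520/1126 = 46.2% → the new therapy
Stage III: the new therapy 593/1066 = 55.6%, Drug A 226/539 = 41.9% → the new therapy
Overall: the new therapy 1788/3698 = 48.4%, Drug A 3420/6148 = 55.6% → Drug A
The new therapy wins each disease group but Drug A wins overall — the comparison reverses. The new therapy's patients skew toward stage IV, which has a lower base rate.

Yes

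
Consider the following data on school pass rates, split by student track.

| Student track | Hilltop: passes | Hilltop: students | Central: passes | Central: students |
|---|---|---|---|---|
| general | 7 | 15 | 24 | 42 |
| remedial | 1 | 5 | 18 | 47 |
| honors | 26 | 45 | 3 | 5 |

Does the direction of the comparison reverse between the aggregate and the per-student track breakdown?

General: Hilltop 7/15 = 46.7%, Central 24/42 = 57.1% → Central
Remedial: Hilltop 1/5 = 20.0%, Central 18/47 = 38.3% → Central
Honors: Hilltop 26/45 = 57.8%, Central 3/5 = 60.0% → Central
Overall: Hilltop 34/65 = 52.3%, Central 45/94 = 47.9% → Hilltop
Central wins each student group but Hilltop wins overall — the comparison reverses. Central's students skew toward remedial, which has a lower base rate.

Yes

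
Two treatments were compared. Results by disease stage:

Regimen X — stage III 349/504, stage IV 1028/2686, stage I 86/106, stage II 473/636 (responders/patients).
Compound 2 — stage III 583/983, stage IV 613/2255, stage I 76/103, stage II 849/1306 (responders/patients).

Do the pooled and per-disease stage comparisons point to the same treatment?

Stage III: Regimen X 349/504 = 69.2%, Compound 2 583/983 = 59.3% → Regimen X
Stage IV: Regimen X 1028/2686 = 38.3%, Compound 2 613/2255 = 27.2% → Regimen X
Stage I: Regimen X 86/106 = 81.1%, Compound 2 76/103 = 73.8% → Regimen X
Stage II: Regimen X 473/636 = 74.4%, Compound 2 849/1306 = 65.0% → Regimen X
Overall: Regimen X 1936/3932 = 49.2%, Compound 2 2121/4647 = 45.6% → Regimen X
Regimen X wins overall and in every disease group — no reversal.

Yes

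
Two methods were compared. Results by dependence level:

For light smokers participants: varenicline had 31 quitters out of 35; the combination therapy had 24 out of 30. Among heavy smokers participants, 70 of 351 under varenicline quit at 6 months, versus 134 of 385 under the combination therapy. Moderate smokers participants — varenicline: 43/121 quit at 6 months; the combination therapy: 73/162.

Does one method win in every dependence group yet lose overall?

No

Light smokers: varenicline 31/35 = 88.6%, the combination therapy 24/30 = 80.0% → varenicline
Heavy smokers: varenicline 70/351 = 19.9%, the combination therapy 134/385 = 34.8% → the combination therapy
Moderate smokers: varenicline 43/121 = 35.5%, the combination therapy 73/162 = 45.1% → the combination therapy
Overall: varenicline 144/507 = 28.4%, the combination therapy 231/577 = 40.0% → the combination therapy
Neither sweeps: varenicline wins 1 of 3 groups, the combination therapy wins 2. The combination therapy wins overall but not every group — no Simpson reversal.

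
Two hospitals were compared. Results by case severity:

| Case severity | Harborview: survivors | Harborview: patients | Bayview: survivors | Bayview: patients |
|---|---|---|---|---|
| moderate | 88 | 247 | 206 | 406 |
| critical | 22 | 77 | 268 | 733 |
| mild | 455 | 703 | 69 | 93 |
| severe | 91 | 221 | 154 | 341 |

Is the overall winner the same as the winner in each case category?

Moderate: Harborview 88/247 = 35.6%, Bayview 206/406 = 50.7% → Bayview
Critical: Harborview 22/77 = 28.6%, Bayview 268/733 = 36.6% → Bayview
Mild: Harborview 455/703 = 64.7%, Bayview 69/93 = 74.2% → Bayview
Severe: Harborview 91/221 = 41.2%, Bayview 154/341 = 45.2% → Bayview
Overall: Harborview 656/1248 = 52.6%, Bayview 697/1573 = 44.3% → Harborview
Bayview wins each case group but Harborview wins overall — the comparison reverses. Bayview's patients skew toward critical, which has a lower base rate.

No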